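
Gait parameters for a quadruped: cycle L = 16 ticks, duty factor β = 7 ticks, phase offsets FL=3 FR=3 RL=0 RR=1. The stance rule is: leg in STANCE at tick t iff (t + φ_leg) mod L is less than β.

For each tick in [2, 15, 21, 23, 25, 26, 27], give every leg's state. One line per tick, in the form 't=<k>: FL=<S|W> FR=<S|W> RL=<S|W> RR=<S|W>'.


t=2: phase=(5,5,2,3) vs β=7 → FL=S FR=S RL=S RR=S
t=15: phase=(2,2,15,0) vs β=7 → FL=S FR=S RL=W RR=S
t=21: phase=(8,8,5,6) vs β=7 → FL=W FR=W RL=S RR=S
t=23: phase=(10,10,7,8) vs β=7 → FL=W FR=W RL=W RR=W
t=25: phase=(12,12,9,10) vs β=7 → FL=W FR=W RL=W RR=W
t=26: phase=(13,13,10,11) vs β=7 → FL=W FR=W RL=W RR=W
t=27: phase=(14,14,11,12) vs β=7 → FL=W FR=W RL=W RR=W

t=2: FL=S FR=S RL=S RR=S
t=15: FL=S FR=S RL=W RR=S
t=21: FL=W FR=W RL=S RR=S
t=23: FL=W FR=W RL=W RR=W
t=25: FL=W FR=W RL=W RR=W
t=26: FL=W FR=W RL=W RR=W
t=27: FL=W FR=W RL=W RR=W


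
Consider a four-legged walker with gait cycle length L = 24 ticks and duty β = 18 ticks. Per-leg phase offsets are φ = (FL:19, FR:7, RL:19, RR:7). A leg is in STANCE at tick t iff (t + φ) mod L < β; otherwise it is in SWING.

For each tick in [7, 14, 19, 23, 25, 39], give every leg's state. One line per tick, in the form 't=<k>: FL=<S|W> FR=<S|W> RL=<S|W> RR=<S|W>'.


t=7: FL=S FR=S RL=S RR=S
t=14: FL=S FR=W RL=S RR=W
t=19: FL=S FR=S RL=S RR=S
t=23: FL=W FR=S RL=W RR=S
t=25: FL=W FR=S RL=W RR=S
t=39: FL=S FR=W RL=S RR=W

t=7: phase=(2,14,2,14) vs β=18 → FL=S FR=S RL=S RR=S
t=14: phase=(9,21,9,21) vs β=18 → FL=S FR=W RL=S RR=W
t=19: phase=(14,2,14,2) vs β=18 → FL=S FR=S RL=S RR=S
t=23: phase=(18,6,18,6) vs β=18 → FL=W FR=S RL=W RR=S
t=25: phase=(20,8,20,8) vs β=18 → FL=W FR=S RL=W RR=S
t=39: phase=(10,22,10,22) vs β=18 → FL=S FR=W RL=S RR=W


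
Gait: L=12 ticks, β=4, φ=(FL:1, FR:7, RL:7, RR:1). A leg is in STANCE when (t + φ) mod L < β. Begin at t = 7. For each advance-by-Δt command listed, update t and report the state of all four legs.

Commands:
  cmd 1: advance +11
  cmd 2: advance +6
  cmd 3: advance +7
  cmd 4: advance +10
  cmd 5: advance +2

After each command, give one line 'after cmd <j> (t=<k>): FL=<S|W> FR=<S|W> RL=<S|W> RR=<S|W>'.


start t=7: FL=W FR=S RL=S RR=W
cmd 1: advance +11 → t=18, phase=(7,1,1,7) → FL=W FR=S RL=S RR=W
cmd 2: advance +6 → t=24, phase=(1,7,7,1) → FL=S FR=W RL=W RR=S
cmd 3: advance +7 → t=31, phase=(8,2,2,8) → FL=W FR=S RL=S RR=W
cmd 4: advance +10 → t=41, phase=(6,0,0,6) → FL=W FR=S RL=S RR=W
cmd 5: advance +2 → t=43, phase=(8,2,2,8) → FL=W FR=S RL=S RR=W

after cmd 1 (t=18): FL=W FR=S RL=S RR=W
after cmd 2 (t=24): FL=S FR=W RL=W RR=S
after cmd 3 (t=31): FL=W FR=S RL=S RR=W
after cmd 4 (t=41): FL=W FR=S RL=S RR=W
after cmd 5 (t=43): FL=W FR=S RL=S RR=W


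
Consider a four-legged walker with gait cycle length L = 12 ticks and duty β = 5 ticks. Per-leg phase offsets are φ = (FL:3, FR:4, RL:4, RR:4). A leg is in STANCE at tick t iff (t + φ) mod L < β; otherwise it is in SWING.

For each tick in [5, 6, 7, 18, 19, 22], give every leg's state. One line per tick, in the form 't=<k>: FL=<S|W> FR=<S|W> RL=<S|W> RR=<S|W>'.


t=5: phase=(8,9,9,9) vs β=5 → FL=W FR=W RL=W RR=W
t=6: phase=(9,10,10,10) vs β=5 → FL=W FR=W RL=W RR=W
t=7: phase=(10,11,11,11) vs β=5 → FL=W FR=W RL=W RR=W
t=18: phase=(9,10,10,10) vs β=5 → FL=W FR=W RL=W RR=W
t=19: phase=(10,11,11,11) vs β=5 → FL=W FR=W RL=W RR=W
t=22: phase=(1,2,2,2) vs β=5 → FL=S FR=S RL=S RR=S

t=5: FL=W FR=W RL=W RR=W
t=6: FL=W FR=W RL=W RR=W
t=7: FL=W FR=W RL=W RR=W
t=18: FL=W FR=W RL=W RR=W
t=19: FL=W FR=W RL=W RR=W
t=22: FL=S FR=S RL=S RR=S


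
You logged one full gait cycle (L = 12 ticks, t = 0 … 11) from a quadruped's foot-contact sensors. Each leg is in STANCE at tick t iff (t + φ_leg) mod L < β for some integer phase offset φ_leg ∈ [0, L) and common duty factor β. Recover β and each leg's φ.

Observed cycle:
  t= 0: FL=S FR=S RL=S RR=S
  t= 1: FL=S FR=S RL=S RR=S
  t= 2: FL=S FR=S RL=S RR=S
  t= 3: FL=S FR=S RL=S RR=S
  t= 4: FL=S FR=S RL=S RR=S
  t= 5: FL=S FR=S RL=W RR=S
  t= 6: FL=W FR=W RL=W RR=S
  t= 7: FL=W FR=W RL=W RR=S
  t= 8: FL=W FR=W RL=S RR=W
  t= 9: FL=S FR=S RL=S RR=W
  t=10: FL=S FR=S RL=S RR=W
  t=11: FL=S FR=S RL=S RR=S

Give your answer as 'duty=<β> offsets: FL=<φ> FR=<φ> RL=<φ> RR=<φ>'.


duty=9 offsets: FL=3 FR=3 RL=4 RR=1

duty β = stance ticks per leg = 9
FL: stance ticks = 9; W→S at t=9 → φ=3
FR: stance ticks = 9; W→S at t=9 → φ=3
RL: stance ticks = 9; W→S at t=8 → φ=4
RR: stance ticks = 9; W→S at t=11 → φ=1


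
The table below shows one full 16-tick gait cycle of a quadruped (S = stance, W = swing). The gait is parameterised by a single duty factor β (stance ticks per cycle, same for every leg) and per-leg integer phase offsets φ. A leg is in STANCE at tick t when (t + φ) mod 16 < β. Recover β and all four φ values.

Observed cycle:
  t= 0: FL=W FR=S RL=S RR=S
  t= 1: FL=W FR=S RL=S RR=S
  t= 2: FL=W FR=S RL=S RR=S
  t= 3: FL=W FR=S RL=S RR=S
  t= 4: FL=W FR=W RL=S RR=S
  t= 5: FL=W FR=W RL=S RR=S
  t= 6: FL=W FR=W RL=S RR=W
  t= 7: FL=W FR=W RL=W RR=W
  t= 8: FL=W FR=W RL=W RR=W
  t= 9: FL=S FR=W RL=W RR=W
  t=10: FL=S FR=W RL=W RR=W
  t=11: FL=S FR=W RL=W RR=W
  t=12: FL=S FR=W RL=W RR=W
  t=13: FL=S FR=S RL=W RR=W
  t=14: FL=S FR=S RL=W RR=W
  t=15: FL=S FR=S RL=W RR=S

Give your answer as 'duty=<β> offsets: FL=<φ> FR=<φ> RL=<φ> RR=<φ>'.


duty β = stance ticks per leg = 7
FL: stance ticks = 7; W→S at t=9 → φ=7
FR: stance ticks = 7; W→S at t=13 → φ=3
RL: stance ticks = 7; W→S at t=0 → φ=0
RR: stance ticks = 7; W→S at t=15 → φ=1

duty=7 offsets: FL=7 FR=3 RL=0 RR=1


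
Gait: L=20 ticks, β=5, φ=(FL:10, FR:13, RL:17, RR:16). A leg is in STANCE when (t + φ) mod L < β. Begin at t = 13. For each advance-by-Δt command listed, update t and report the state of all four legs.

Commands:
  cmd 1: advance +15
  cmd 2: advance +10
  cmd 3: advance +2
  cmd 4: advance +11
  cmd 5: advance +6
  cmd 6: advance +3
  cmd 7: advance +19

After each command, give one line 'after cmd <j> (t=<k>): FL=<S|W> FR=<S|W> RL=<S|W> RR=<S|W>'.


start t=13: FL=S FR=W RL=W RR=W
cmd 1: advance +15 → t=28, phase=(18,1,5,4) → FL=W FR=S RL=W RR=S
cmd 2: advance +10 → t=38, phase=(8,11,15,14) → FL=W FR=W RL=W RR=W
cmd 3: advance +2 → t=40, phase=(10,13,17,16) → FL=W FR=W RL=W RR=W
cmd 4: advance +11 → t=51, phase=(1,4,8,7) → FL=S FR=S RL=W RR=W
cmd 5: advance +6 → t=57, phase=(7,10,14,13) → FL=W FR=W RL=W RR=W
cmd 6: advance +3 → t=60, phase=(10,13,17,16) → FL=W FR=W RL=W RR=W
cmd 7: advance +19 → t=79, phase=(9,12,16,15) → FL=W FR=W RL=W RR=W

after cmd 1 (t=28): FL=W FR=S RL=W RR=S
after cmd 2 (t=38): FL=W FR=W RL=W RR=W
after cmd 3 (t=40): FL=W FR=W RL=W RR=W
after cmd 4 (t=51): FL=S FR=S RL=W RR=W
after cmd 5 (t=57): FL=W FR=W RL=W RR=W
after cmd 6 (t=60): FL=W FR=W RL=W RR=W
after cmd 7 (t=79): FL=W FR=W RL=W RR=W


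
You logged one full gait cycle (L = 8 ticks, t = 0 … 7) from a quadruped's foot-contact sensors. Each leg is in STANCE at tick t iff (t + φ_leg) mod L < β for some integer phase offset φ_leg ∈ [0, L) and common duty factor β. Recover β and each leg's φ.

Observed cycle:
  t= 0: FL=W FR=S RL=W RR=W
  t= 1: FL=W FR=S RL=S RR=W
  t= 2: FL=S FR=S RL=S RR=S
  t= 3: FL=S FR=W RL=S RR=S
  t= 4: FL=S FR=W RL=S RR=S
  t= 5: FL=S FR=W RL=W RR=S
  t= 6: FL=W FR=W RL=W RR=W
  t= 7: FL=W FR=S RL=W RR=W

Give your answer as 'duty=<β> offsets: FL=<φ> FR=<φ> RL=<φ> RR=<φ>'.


duty=4 offsets: FL=6 FR=1 RL=7 RR=6

duty β = stance ticks per leg = 4
FL: stance ticks = 4; W→S at t=2 → φ=6
FR: stance ticks = 4; W→S at t=7 → φ=1
RL: stance ticks = 4; W→S at t=1 → φ=7
RR: stance ticks = 4; W→S at t=2 → φ=6


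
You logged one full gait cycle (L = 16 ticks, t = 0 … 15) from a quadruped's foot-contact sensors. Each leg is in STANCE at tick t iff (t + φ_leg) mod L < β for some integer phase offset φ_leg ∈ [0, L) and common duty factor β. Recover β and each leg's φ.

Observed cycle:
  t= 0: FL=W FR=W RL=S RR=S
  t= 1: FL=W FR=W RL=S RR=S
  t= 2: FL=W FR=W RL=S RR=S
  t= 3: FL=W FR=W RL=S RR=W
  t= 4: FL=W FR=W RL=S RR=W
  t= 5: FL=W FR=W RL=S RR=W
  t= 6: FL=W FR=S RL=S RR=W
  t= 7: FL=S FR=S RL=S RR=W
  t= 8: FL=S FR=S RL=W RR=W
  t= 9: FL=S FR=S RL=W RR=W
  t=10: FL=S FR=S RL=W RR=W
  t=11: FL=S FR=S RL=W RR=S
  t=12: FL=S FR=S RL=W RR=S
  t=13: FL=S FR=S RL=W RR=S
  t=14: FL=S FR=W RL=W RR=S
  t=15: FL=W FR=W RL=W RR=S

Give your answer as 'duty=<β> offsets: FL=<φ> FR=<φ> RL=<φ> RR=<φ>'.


duty=8 offsets: FL=9 FR=10 RL=0 RR=5

duty β = stance ticks per leg = 8
FL: stance ticks = 8; W→S at t=7 → φ=9
FR: stance ticks = 8; W→S at t=6 → φ=10
RL: stance ticks = 8; W→S at t=0 → φ=0
RR: stance ticks = 8; W→S at t=11 → φ=5


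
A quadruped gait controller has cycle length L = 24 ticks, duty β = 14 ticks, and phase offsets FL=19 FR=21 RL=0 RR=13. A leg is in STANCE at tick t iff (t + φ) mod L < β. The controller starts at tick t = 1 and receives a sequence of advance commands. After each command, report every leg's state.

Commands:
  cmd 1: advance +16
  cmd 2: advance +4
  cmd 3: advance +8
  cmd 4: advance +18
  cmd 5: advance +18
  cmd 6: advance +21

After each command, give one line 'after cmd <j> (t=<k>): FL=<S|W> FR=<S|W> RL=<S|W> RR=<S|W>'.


after cmd 1 (t=17): FL=S FR=W RL=W RR=S
after cmd 2 (t=21): FL=W FR=W RL=W RR=S
after cmd 3 (t=29): FL=S FR=S RL=S RR=W
after cmd 4 (t=47): FL=W FR=W RL=W RR=S
after cmd 5 (t=65): FL=S FR=W RL=W RR=S
after cmd 6 (t=86): FL=S FR=S RL=W RR=S

start t=1: FL=W FR=W RL=S RR=W
cmd 1: advance +16 → t=17, phase=(12,14,17,6) → FL=S FR=W RL=W RR=S
cmd 2: advance +4 → t=21, phase=(16,18,21,10) → FL=W FR=W RL=W RR=S
cmd 3: advance +8 → t=29, phase=(0,2,5,18) → FL=S FR=S RL=S RR=W
cmd 4: advance +18 → t=47, phase=(18,20,23,12) → FL=W FR=W RL=W RR=S
cmd 5: advance +18 → t=65, phase=(12,14,17,6) → FL=S FR=W RL=W RR=S
cmd 6: advance +21 → t=86, phase=(9,11,14,3) → FL=S FR=S RL=W RR=S


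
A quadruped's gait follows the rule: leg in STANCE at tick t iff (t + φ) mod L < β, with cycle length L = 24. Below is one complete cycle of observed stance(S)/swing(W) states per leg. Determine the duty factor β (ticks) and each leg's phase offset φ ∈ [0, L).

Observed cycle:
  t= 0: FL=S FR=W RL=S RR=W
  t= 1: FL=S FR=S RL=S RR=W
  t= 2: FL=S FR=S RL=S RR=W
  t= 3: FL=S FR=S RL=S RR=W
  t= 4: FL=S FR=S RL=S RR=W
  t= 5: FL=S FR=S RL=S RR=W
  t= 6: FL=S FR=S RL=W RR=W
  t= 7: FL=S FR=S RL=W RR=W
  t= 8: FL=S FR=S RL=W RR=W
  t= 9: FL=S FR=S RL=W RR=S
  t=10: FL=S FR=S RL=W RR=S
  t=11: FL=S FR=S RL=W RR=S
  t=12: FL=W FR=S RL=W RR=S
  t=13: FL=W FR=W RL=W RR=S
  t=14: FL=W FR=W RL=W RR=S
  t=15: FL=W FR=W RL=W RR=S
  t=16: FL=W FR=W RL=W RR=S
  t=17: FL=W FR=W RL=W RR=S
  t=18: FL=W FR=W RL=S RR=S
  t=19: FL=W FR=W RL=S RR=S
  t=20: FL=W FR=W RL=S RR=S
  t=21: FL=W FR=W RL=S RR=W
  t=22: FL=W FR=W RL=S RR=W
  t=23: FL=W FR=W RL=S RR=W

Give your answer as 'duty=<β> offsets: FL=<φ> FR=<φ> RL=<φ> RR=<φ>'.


duty=12 offsets: FL=0 FR=23 RL=6 RR=15

duty β = stance ticks per leg = 12
FL: stance ticks = 12; W→S at t=0 → φ=0
FR: stance ticks = 12; W→S at t=1 → φ=23
RL: stance ticks = 12; W→S at t=18 → φ=6
RR: stance ticks = 12; W→S at t=9 → φ=15


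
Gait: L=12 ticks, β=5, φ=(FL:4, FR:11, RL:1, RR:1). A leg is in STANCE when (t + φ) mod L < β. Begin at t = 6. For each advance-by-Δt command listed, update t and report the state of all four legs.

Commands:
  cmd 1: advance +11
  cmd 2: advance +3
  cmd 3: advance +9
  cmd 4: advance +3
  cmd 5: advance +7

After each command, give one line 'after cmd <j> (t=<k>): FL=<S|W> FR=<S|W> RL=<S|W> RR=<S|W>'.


start t=6: FL=W FR=W RL=W RR=W
cmd 1: advance +11 → t=17, phase=(9,4,6,6) → FL=W FR=S RL=W RR=W
cmd 2: advance +3 → t=20, phase=(0,7,9,9) → FL=S FR=W RL=W RR=W
cmd 3: advance +9 → t=29, phase=(9,4,6,6) → FL=W FR=S RL=W RR=W
cmd 4: advance +3 → t=32, phase=(0,7,9,9) → FL=S FR=W RL=W RR=W
cmd 5: advance +7 → t=39, phase=(7,2,4,4) → FL=W FR=S RL=S RR=S

after cmd 1 (t=17): FL=W FR=S RL=W RR=W
after cmd 2 (t=20): FL=S FR=W RL=W RR=W
after cmd 3 (t=29): FL=W FR=S RL=W RR=W
after cmd 4 (t=32): FL=S FR=W RL=W RR=W
after cmd 5 (t=39): FL=W FR=S RL=S RR=S


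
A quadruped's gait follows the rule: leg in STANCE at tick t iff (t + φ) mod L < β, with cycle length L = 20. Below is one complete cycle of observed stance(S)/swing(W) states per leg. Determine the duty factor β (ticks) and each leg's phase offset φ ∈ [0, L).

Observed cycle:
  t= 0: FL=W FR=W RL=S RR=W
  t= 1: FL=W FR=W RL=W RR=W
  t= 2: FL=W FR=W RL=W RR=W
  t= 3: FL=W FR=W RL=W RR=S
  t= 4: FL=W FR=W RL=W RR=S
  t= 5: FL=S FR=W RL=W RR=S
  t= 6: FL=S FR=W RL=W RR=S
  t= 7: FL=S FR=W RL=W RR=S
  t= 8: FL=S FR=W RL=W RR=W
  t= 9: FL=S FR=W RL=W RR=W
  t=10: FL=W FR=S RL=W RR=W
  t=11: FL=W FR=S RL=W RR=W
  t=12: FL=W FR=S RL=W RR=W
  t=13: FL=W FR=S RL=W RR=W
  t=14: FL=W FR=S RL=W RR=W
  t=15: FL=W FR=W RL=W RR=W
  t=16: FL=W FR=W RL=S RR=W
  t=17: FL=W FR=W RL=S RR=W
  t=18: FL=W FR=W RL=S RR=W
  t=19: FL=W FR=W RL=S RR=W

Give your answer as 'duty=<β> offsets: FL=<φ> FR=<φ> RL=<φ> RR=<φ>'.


duty=5 offsets: FL=15 FR=10 RL=4 RR=17

duty β = stance ticks per leg = 5
FL: stance ticks = 5; W→S at t=5 → φ=15
FR: stance ticks = 5; W→S at t=10 → φ=10
RL: stance ticks = 5; W→S at t=16 → φ=4
RR: stance ticks = 5; W→S at t=3 → φ=17


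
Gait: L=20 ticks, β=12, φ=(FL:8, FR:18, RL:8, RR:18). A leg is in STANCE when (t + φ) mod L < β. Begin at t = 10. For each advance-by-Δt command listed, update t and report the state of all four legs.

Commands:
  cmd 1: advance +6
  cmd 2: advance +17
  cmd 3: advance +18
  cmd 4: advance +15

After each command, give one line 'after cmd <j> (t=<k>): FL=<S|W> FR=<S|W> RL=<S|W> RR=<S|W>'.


after cmd 1 (t=16): FL=S FR=W RL=S RR=W
after cmd 2 (t=33): FL=S FR=S RL=S RR=S
after cmd 3 (t=51): FL=W FR=S RL=W RR=S
after cmd 4 (t=66): FL=W FR=S RL=W RR=S

start t=10: FL=W FR=S RL=W RR=S
cmd 1: advance +6 → t=16, phase=(4,14,4,14) → FL=S FR=W RL=S RR=W
cmd 2: advance +17 → t=33, phase=(1,11,1,11) → FL=S FR=S RL=S RR=S
cmd 3: advance +18 → t=51, phase=(19,9,19,9) → FL=W FR=S RL=W RR=S
cmd 4: advance +15 → t=66, phase=(14,4,14,4) → FL=W FR=S RL=W RR=S


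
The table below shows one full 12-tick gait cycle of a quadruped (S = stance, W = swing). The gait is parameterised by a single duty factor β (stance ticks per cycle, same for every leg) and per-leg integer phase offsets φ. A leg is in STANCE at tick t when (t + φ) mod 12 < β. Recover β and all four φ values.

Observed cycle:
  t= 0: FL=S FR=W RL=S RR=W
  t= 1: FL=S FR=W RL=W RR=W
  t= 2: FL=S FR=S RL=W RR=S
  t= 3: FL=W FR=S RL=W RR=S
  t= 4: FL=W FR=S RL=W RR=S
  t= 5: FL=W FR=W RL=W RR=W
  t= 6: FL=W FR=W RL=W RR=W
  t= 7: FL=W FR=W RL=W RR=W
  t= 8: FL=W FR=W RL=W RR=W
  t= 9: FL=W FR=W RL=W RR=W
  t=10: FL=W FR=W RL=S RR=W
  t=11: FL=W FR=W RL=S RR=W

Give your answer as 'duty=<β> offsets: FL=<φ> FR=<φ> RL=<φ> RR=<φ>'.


duty=3 offsets: FL=0 FR=10 RL=2 RR=10

duty β = stance ticks per leg = 3
FL: stance ticks = 3; W→S at t=0 → φ=0
FR: stance ticks = 3; W→S at t=2 → φ=10
RL: stance ticks = 3; W→S at t=10 → φ=2
RR: stance ticks = 3; W→S at t=2 → φ=10


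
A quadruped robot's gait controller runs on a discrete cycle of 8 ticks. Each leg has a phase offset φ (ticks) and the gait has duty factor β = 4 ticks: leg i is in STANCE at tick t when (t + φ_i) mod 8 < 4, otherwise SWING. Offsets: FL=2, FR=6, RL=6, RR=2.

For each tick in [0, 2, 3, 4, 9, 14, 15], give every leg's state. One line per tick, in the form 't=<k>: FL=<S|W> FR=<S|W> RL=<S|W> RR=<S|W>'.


t=0: phase=(2,6,6,2) vs β=4 → FL=S FR=W RL=W RR=S
t=2: phase=(4,0,0,4) vs β=4 → FL=W FR=S RL=S RR=W
t=3: phase=(5,1,1,5) vs β=4 → FL=W FR=S RL=S RR=W
t=4: phase=(6,2,2,6) vs β=4 → FL=W FR=S RL=S RR=W
t=9: phase=(3,7,7,3) vs β=4 → FL=S FR=W RL=W RR=S
t=14: phase=(0,4,4,0) vs β=4 → FL=S FR=W RL=W RR=S
t=15: phase=(1,5,5,1) vs β=4 → FL=S FR=W RL=W RR=S

t=0: FL=S FR=W RL=W RR=S
t=2: FL=W FR=S RL=S RR=W
t=3: FL=W FR=S RL=S RR=W
t=4: FL=W FR=S RL=S RR=W
t=9: FL=S FR=W RL=W RR=S
t=14: FL=S FR=W RL=W RR=S
t=15: FL=S FR=W RL=W RR=S


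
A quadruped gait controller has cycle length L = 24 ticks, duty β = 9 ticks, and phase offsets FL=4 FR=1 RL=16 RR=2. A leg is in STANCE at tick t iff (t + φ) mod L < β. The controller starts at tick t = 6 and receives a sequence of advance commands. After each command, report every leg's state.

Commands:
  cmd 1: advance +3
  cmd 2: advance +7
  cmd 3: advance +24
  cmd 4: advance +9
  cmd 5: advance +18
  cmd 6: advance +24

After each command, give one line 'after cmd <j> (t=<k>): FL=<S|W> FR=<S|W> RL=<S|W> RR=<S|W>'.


start t=6: FL=W FR=S RL=W RR=S
cmd 1: advance +3 → t=9, phase=(13,10,1,11) → FL=W FR=W RL=S RR=W
cmd 2: advance +7 → t=16, phase=(20,17,8,18) → FL=W FR=W RL=S RR=W
cmd 3: advance +24 → t=40, phase=(20,17,8,18) → FL=W FR=W RL=S RR=W
cmd 4: advance +9 → t=49, phase=(5,2,17,3) → FL=S FR=S RL=W RR=S
cmd 5: advance +18 → t=67, phase=(23,20,11,21) → FL=W FR=W RL=W RR=W
cmd 6: advance +24 → t=91, phase=(23,20,11,21) → FL=W FR=W RL=W RR=W

after cmd 1 (t=9): FL=W FR=W RL=S RR=W
after cmd 2 (t=16): FL=W FR=W RL=S RR=W
after cmd 3 (t=40): FL=W FR=W RL=S RR=W
after cmd 4 (t=49): FL=S FR=S RL=W RR=S
after cmd 5 (t=67): FL=W FR=W RL=W RR=W
after cmd 6 (t=91): FL=W FR=W RL=W RR=W


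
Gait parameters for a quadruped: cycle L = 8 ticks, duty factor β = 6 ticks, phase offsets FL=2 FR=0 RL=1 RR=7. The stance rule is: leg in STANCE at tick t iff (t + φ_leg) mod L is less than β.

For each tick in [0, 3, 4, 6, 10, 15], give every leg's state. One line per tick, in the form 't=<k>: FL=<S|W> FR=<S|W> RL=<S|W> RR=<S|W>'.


t=0: FL=S FR=S RL=S RR=W
t=3: FL=S FR=S RL=S RR=S
t=4: FL=W FR=S RL=S RR=S
t=6: FL=S FR=W RL=W RR=S
t=10: FL=S FR=S RL=S RR=S
t=15: FL=S FR=W RL=S RR=W

t=0: phase=(2,0,1,7) vs β=6 → FL=S FR=S RL=S RR=W
t=3: phase=(5,3,4,2) vs β=6 → FL=S FR=S RL=S RR=S
t=4: phase=(6,4,5,3) vs β=6 → FL=W FR=S RL=S RR=S
t=6: phase=(0,6,7,5) vs β=6 → FL=S FR=W RL=W RR=S
t=10: phase=(4,2,3,1) vs β=6 → FL=S FR=S RL=S RR=S
t=15: phase=(1,7,0,6) vs β=6 → FL=S FR=W RL=S RR=W


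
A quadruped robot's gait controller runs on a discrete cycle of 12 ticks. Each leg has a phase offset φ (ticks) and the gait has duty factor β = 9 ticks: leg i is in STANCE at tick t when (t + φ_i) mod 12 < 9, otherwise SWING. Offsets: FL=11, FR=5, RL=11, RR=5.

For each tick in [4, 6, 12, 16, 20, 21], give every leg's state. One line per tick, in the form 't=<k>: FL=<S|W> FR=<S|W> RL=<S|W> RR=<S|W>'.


t=4: FL=S FR=W RL=S RR=W
t=6: FL=S FR=W RL=S RR=W
t=12: FL=W FR=S RL=W RR=S
t=16: FL=S FR=W RL=S RR=W
t=20: FL=S FR=S RL=S RR=S
t=21: FL=S FR=S RL=S RR=S

t=4: phase=(3,9,3,9) vs β=9 → FL=S FR=W RL=S RR=W
t=6: phase=(5,11,5,11) vs β=9 → FL=S FR=W RL=S RR=W
t=12: phase=(11,5,11,5) vs β=9 → FL=W FR=S RL=W RR=S
t=16: phase=(3,9,3,9) vs β=9 → FL=S FR=W RL=S RR=W
t=20: phase=(7,1,7,1) vs β=9 → FL=S FR=S RL=S RR=S
t=21: phase=(8,2,8,2) vs β=9 → FL=S FR=S RL=S RR=S


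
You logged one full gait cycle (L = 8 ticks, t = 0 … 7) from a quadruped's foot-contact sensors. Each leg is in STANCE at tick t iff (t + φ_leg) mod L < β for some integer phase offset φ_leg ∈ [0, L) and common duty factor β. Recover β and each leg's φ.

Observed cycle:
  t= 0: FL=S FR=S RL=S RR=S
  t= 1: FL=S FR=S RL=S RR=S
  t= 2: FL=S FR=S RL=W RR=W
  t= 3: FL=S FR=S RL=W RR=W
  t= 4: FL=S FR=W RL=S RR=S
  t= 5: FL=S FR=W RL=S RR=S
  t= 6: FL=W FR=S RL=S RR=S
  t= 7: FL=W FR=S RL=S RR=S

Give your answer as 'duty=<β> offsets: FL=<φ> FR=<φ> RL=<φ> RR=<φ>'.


duty β = stance ticks per leg = 6
FL: stance ticks = 6; W→S at t=0 → φ=0
FR: stance ticks = 6; W→S at t=6 → φ=2
RL: stance ticks = 6; W→S at t=4 → φ=4
RR: stance ticks = 6; W→S at t=4 → φ=4

duty=6 offsets: FL=0 FR=2 RL=4 RR=4


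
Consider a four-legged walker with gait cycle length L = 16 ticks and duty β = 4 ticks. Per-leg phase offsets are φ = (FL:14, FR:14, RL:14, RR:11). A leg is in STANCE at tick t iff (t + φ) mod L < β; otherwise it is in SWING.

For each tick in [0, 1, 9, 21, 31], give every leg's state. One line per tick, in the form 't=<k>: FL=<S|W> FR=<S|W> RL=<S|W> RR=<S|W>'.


t=0: FL=W FR=W RL=W RR=W
t=1: FL=W FR=W RL=W RR=W
t=9: FL=W FR=W RL=W RR=W
t=21: FL=S FR=S RL=S RR=S
t=31: FL=W FR=W RL=W RR=W

t=0: phase=(14,14,14,11) vs β=4 → FL=W FR=W RL=W RR=W
t=1: phase=(15,15,15,12) vs β=4 → FL=W FR=W RL=W RR=W
t=9: phase=(7,7,7,4) vs β=4 → FL=W FR=W RL=W RR=W
t=21: phase=(3,3,3,0) vs β=4 → FL=S FR=S RL=S RR=S
t=31: phase=(13,13,13,10) vs β=4 → FL=W FR=W RL=W RR=W


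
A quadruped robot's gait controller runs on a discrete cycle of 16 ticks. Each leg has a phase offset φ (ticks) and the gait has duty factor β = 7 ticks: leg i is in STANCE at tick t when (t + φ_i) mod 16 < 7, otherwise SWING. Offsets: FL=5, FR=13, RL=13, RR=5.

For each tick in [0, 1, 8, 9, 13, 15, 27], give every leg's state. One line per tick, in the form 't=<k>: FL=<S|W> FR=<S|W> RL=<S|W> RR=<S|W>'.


t=0: phase=(5,13,13,5) vs β=7 → FL=S FR=W RL=W RR=S
t=1: phase=(6,14,14,6) vs β=7 → FL=S FR=W RL=W RR=S
t=8: phase=(13,5,5,13) vs β=7 → FL=W FR=S RL=S RR=W
t=9: phase=(14,6,6,14) vs β=7 → FL=W FR=S RL=S RR=W
t=13: phase=(2,10,10,2) vs β=7 → FL=S FR=W RL=W RR=S
t=15: phase=(4,12,12,4) vs β=7 → FL=S FR=W RL=W RR=S
t=27: phase=(0,8,8,0) vs β=7 → FL=S FR=W RL=W RR=S

t=0: FL=S FR=W RL=W RR=S
t=1: FL=S FR=W RL=W RR=S
t=8: FL=W FR=S RL=S RR=W
t=9: FL=W FR=S RL=S RR=W
t=13: FL=S FR=W RL=W RR=S
t=15: FL=S FR=W RL=W RR=S
t=27: FL=S FR=W RL=W RR=S


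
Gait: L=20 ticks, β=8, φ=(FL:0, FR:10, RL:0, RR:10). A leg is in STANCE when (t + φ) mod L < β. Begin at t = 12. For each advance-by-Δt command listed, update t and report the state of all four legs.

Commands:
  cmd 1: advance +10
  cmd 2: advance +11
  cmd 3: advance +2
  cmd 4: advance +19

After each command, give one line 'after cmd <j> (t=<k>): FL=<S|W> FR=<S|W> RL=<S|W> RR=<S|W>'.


after cmd 1 (t=22): FL=S FR=W RL=S RR=W
after cmd 2 (t=33): FL=W FR=S RL=W RR=S
after cmd 3 (t=35): FL=W FR=S RL=W RR=S
after cmd 4 (t=54): FL=W FR=S RL=W RR=S

start t=12: FL=W FR=S RL=W RR=S
cmd 1: advance +10 → t=22, phase=(2,12,2,12) → FL=S FR=W RL=S RR=W
cmd 2: advance +11 → t=33, phase=(13,3,13,3) → FL=W FR=S RL=W RR=S
cmd 3: advance +2 → t=35, phase=(15,5,15,5) → FL=W FR=S RL=W RR=S
cmd 4: advance +19 → t=54, phase=(14,4,14,4) → FL=W FR=S RL=W RR=S


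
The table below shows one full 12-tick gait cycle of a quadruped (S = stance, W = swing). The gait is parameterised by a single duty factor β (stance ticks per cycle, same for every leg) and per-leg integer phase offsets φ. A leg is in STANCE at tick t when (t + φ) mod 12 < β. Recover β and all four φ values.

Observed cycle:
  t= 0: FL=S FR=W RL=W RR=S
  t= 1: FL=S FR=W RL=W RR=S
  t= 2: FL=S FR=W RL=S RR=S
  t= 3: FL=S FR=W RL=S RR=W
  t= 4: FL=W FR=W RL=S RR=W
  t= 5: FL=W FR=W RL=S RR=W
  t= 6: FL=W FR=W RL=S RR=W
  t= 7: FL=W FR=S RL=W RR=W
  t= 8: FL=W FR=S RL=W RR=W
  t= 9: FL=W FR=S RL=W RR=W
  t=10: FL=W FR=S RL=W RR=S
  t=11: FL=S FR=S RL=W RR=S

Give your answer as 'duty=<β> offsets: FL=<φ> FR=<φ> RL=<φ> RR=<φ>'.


duty β = stance ticks per leg = 5
FL: stance ticks = 5; W→S at t=11 → φ=1
FR: stance ticks = 5; W→S at t=7 → φ=5
RL: stance ticks = 5; W→S at t=2 → φ=10
RR: stance ticks = 5; W→S at t=10 → φ=2

duty=5 offsets: FL=1 FR=5 RL=10 RR=2


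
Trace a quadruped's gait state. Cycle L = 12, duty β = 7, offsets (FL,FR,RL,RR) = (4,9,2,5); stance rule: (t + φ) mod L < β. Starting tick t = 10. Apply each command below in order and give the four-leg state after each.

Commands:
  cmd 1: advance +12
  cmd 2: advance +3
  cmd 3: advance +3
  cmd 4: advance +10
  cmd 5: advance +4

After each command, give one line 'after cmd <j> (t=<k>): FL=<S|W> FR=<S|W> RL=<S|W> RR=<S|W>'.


start t=10: FL=S FR=W RL=S RR=S
cmd 1: advance +12 → t=22, phase=(2,7,0,3) → FL=S FR=W RL=S RR=S
cmd 2: advance +3 → t=25, phase=(5,10,3,6) → FL=S FR=W RL=S RR=S
cmd 3: advance +3 → t=28, phase=(8,1,6,9) → FL=W FR=S RL=S RR=W
cmd 4: advance +10 → t=38, phase=(6,11,4,7) → FL=S FR=W RL=S RR=W
cmd 5: advance +4 → t=42, phase=(10,3,8,11) → FL=W FR=S RL=W RR=W

after cmd 1 (t=22): FL=S FR=W RL=S RR=S
after cmd 2 (t=25): FL=S FR=W RL=S RR=S
after cmd 3 (t=28): FL=W FR=S RL=S RR=W
after cmd 4 (t=38): FL=S FR=W RL=S RR=W
after cmd 5 (t=42): FL=W FR=S RL=W RR=W


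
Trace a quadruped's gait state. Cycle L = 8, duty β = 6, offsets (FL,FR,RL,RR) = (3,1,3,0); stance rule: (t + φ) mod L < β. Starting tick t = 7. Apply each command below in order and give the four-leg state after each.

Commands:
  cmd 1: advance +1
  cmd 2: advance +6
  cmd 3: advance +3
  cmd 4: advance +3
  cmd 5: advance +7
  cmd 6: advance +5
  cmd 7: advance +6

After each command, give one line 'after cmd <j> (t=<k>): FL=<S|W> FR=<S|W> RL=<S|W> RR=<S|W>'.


start t=7: FL=S FR=S RL=S RR=W
cmd 1: advance +1 → t=8, phase=(3,1,3,0) → FL=S FR=S RL=S RR=S
cmd 2: advance +6 → t=14, phase=(1,7,1,6) → FL=S FR=W RL=S RR=W
cmd 3: advance +3 → t=17, phase=(4,2,4,1) → FL=S FR=S RL=S RR=S
cmd 4: advance +3 → t=20, phase=(7,5,7,4) → FL=W FR=S RL=W RR=S
cmd 5: advance +7 → t=27, phase=(6,4,6,3) → FL=W FR=S RL=W RR=S
cmd 6: advance +5 → t=32, phase=(3,1,3,0) → FL=S FR=S RL=S RR=S
cmd 7: advance +6 → t=38, phase=(1,7,1,6) → FL=S FR=W RL=S RR=W

after cmd 1 (t=8): FL=S FR=S RL=S RR=S
after cmd 2 (t=14): FL=S FR=W RL=S RR=W
after cmd 3 (t=17): FL=S FR=S RL=S RR=S
after cmd 4 (t=20): FL=W FR=S RL=W RR=S
after cmd 5 (t=27): FL=W FR=S RL=W RR=S
after cmd 6 (t=32): FL=S FR=S RL=S RR=S
after cmd 7 (t=38): FL=S FR=W RL=S RR=W


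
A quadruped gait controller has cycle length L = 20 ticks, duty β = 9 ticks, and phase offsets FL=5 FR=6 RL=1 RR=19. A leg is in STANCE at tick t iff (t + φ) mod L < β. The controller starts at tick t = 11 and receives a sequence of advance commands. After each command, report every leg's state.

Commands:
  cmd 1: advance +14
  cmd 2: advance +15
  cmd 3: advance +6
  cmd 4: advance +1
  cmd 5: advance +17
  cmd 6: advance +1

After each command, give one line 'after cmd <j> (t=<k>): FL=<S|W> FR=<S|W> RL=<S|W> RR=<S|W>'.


after cmd 1 (t=25): FL=W FR=W RL=S RR=S
after cmd 2 (t=40): FL=S FR=S RL=S RR=W
after cmd 3 (t=46): FL=W FR=W RL=S RR=S
after cmd 4 (t=47): FL=W FR=W RL=S RR=S
after cmd 5 (t=64): FL=W FR=W RL=S RR=S
after cmd 6 (t=65): FL=W FR=W RL=S RR=S

start t=11: FL=W FR=W RL=W RR=W
cmd 1: advance +14 → t=25, phase=(10,11,6,4) → FL=W FR=W RL=S RR=S
cmd 2: advance +15 → t=40, phase=(5,6,1,19) → FL=S FR=S RL=S RR=W
cmd 3: advance +6 → t=46, phase=(11,12,7,5) → FL=W FR=W RL=S RR=S
cmd 4: advance +1 → t=47, phase=(12,13,8,6) → FL=W FR=W RL=S RR=S
cmd 5: advance +17 → t=64, phase=(9,10,5,3) → FL=W FR=W RL=S RR=S
cmd 6: advance +1 → t=65, phase=(10,11,6,4) → FL=W FR=W RL=S RR=S


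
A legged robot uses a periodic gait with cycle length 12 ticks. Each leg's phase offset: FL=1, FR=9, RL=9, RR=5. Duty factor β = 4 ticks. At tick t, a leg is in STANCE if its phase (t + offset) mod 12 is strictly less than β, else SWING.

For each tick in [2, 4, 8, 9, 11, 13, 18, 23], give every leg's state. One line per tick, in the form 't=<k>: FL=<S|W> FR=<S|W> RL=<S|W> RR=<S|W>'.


t=2: FL=S FR=W RL=W RR=W
t=4: FL=W FR=S RL=S RR=W
t=8: FL=W FR=W RL=W RR=S
t=9: FL=W FR=W RL=W RR=S
t=11: FL=S FR=W RL=W RR=W
t=13: FL=S FR=W RL=W RR=W
t=18: FL=W FR=S RL=S RR=W
t=23: FL=S FR=W RL=W RR=W

t=2: phase=(3,11,11,7) vs β=4 → FL=S FR=W RL=W RR=W
t=4: phase=(5,1,1,9) vs β=4 → FL=W FR=S RL=S RR=W
t=8: phase=(9,5,5,1) vs β=4 → FL=W FR=W RL=W RR=S
t=9: phase=(10,6,6,2) vs β=4 → FL=W FR=W RL=W RR=S
t=11: phase=(0,8,8,4) vs β=4 → FL=S FR=W RL=W RR=W
t=13: phase=(2,10,10,6) vs β=4 → FL=S FR=W RL=W RR=W
t=18: phase=(7,3,3,11) vs β=4 → FL=W FR=S RL=S RR=W
t=23: phase=(0,8,8,4) vs β=4 → FL=S FR=W RL=W RR=W


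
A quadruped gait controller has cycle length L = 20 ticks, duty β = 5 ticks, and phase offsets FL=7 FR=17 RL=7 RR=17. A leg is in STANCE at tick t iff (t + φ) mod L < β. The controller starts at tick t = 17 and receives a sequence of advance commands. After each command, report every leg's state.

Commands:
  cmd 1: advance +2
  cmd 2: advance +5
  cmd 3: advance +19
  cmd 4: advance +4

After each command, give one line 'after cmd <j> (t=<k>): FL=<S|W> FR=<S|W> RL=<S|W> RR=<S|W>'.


start t=17: FL=S FR=W RL=S RR=W
cmd 1: advance +2 → t=19, phase=(6,16,6,16) → FL=W FR=W RL=W RR=W
cmd 2: advance +5 → t=24, phase=(11,1,11,1) → FL=W FR=S RL=W RR=S
cmd 3: advance +19 → t=43, phase=(10,0,10,0) → FL=W FR=S RL=W RR=S
cmd 4: advance +4 → t=47, phase=(14,4,14,4) → FL=W FR=S RL=W RR=S

after cmd 1 (t=19): FL=W FR=W RL=W RR=W
after cmd 2 (t=24): FL=W FR=S RL=W RR=S
after cmd 3 (t=43): FL=W FR=S RL=W RR=S
after cmd 4 (t=47): FL=W FR=S RL=W RR=S


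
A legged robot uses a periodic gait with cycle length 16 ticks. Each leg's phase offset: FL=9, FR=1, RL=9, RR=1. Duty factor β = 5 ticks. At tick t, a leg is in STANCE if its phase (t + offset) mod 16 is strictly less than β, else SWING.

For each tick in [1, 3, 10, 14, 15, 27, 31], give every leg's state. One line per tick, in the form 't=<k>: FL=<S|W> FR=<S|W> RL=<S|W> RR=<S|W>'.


t=1: FL=W FR=S RL=W RR=S
t=3: FL=W FR=S RL=W RR=S
t=10: FL=S FR=W RL=S RR=W
t=14: FL=W FR=W RL=W RR=W
t=15: FL=W FR=S RL=W RR=S
t=27: FL=S FR=W RL=S RR=W
t=31: FL=W FR=S RL=W RR=S

t=1: phase=(10,2,10,2) vs β=5 → FL=W FR=S RL=W RR=S
t=3: phase=(12,4,12,4) vs β=5 → FL=W FR=S RL=W RR=S
t=10: phase=(3,11,3,11) vs β=5 → FL=S FR=W RL=S RR=W
t=14: phase=(7,15,7,15) vs β=5 → FL=W FR=W RL=W RR=W
t=15: phase=(8,0,8,0) vs β=5 → FL=W FR=S RL=W RR=S
t=27: phase=(4,12,4,12) vs β=5 → FL=S FR=W RL=S RR=W
t=31: phase=(8,0,8,0) vs β=5 → FL=W FR=S RL=W RR=S


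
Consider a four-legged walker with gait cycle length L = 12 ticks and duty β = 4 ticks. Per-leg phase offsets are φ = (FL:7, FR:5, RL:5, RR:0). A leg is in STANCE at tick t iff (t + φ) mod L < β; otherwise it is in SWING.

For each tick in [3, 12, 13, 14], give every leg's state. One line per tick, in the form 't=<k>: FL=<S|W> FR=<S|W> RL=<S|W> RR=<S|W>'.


t=3: phase=(10,8,8,3) vs β=4 → FL=W FR=W RL=W RR=S
t=12: phase=(7,5,5,0) vs β=4 → FL=W FR=W RL=W RR=S
t=13: phase=(8,6,6,1) vs β=4 → FL=W FR=W RL=W RR=S
t=14: phase=(9,7,7,2) vs β=4 → FL=W FR=W RL=W RR=S

t=3: FL=W FR=W RL=W RR=S
t=12: FL=W FR=W RL=W RR=S
t=13: FL=W FR=W RL=W RR=S
t=14: FL=W FR=W RL=W RR=S


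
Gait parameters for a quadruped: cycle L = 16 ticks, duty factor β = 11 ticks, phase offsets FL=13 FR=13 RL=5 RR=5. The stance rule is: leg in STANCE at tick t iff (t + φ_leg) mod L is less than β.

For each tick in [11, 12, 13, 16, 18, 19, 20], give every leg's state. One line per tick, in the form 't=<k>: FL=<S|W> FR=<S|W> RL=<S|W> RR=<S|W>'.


t=11: FL=S FR=S RL=S RR=S
t=12: FL=S FR=S RL=S RR=S
t=13: FL=S FR=S RL=S RR=S
t=16: FL=W FR=W RL=S RR=S
t=18: FL=W FR=W RL=S RR=S
t=19: FL=S FR=S RL=S RR=S
t=20: FL=S FR=S RL=S RR=S

t=11: phase=(8,8,0,0) vs β=11 → FL=S FR=S RL=S RR=S
t=12: phase=(9,9,1,1) vs β=11 → FL=S FR=S RL=S RR=S
t=13: phase=(10,10,2,2) vs β=11 → FL=S FR=S RL=S RR=S
t=16: phase=(13,13,5,5) vs β=11 → FL=W FR=W RL=S RR=S
t=18: phase=(15,15,7,7) vs β=11 → FL=W FR=W RL=S RR=S
t=19: phase=(0,0,8,8) vs β=11 → FL=S FR=S RL=S RR=S
t=20: phase=(1,1,9,9) vs β=11 → FL=S FR=S RL=S RR=S


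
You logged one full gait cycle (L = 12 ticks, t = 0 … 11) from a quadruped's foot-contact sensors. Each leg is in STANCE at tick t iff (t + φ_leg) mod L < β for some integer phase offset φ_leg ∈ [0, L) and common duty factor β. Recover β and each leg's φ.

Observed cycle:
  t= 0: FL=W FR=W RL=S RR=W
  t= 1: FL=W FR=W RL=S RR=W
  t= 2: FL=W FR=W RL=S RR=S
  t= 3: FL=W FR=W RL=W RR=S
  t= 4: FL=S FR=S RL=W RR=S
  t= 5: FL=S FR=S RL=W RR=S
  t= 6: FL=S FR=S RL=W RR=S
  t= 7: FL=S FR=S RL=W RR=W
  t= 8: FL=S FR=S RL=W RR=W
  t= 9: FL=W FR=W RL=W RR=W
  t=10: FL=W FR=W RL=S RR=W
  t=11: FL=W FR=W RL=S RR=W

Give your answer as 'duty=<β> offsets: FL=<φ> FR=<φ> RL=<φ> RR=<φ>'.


duty=5 offsets: FL=8 FR=8 RL=2 RR=10

duty β = stance ticks per leg = 5
FL: stance ticks = 5; W→S at t=4 → φ=8
FR: stance ticks = 5; W→S at t=4 → φ=8
RL: stance ticks = 5; W→S at t=10 → φ=2
RR: stance ticks = 5; W→S at t=2 → φ=10


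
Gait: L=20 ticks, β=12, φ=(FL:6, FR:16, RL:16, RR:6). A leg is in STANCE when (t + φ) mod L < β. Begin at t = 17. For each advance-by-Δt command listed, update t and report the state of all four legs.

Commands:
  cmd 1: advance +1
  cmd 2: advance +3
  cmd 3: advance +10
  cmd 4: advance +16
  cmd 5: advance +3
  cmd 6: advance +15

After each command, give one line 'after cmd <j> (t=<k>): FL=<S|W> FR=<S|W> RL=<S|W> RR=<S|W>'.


start t=17: FL=S FR=W RL=W RR=S
cmd 1: advance +1 → t=18, phase=(4,14,14,4) → FL=S FR=W RL=W RR=S
cmd 2: advance +3 → t=21, phase=(7,17,17,7) → FL=S FR=W RL=W RR=S
cmd 3: advance +10 → t=31, phase=(17,7,7,17) → FL=W FR=S RL=S RR=W
cmd 4: advance +16 → t=47, phase=(13,3,3,13) → FL=W FR=S RL=S RR=W
cmd 5: advance +3 → t=50, phase=(16,6,6,16) → FL=W FR=S RL=S RR=W
cmd 6: advance +15 → t=65, phase=(11,1,1,11) → FL=S FR=S RL=S RR=S

after cmd 1 (t=18): FL=S FR=W RL=W RR=S
after cmd 2 (t=21): FL=S FR=W RL=W RR=S
after cmd 3 (t=31): FL=W FR=S RL=S RR=W
after cmd 4 (t=47): FL=W FR=S RL=S RR=W
after cmd 5 (t=50): FL=W FR=S RL=S RR=W
after cmd 6 (t=65): FL=S FR=S RL=S RR=S


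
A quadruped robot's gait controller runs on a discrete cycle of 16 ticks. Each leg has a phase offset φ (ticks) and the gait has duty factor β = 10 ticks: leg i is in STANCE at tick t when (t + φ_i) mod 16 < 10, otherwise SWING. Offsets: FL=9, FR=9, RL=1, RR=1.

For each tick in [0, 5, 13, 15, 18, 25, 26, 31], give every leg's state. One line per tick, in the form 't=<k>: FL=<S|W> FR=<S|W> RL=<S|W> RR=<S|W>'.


t=0: phase=(9,9,1,1) vs β=10 → FL=S FR=S RL=S RR=S
t=5: phase=(14,14,6,6) vs β=10 → FL=W FR=W RL=S RR=S
t=13: phase=(6,6,14,14) vs β=10 → FL=S FR=S RL=W RR=W
t=15: phase=(8,8,0,0) vs β=10 → FL=S FR=S RL=S RR=S
t=18: phase=(11,11,3,3) vs β=10 → FL=W FR=W RL=S RR=S
t=25: phase=(2,2,10,10) vs β=10 → FL=S FR=S RL=W RR=W
t=26: phase=(3,3,11,11) vs β=10 → FL=S FR=S RL=W RR=W
t=31: phase=(8,8,0,0) vs β=10 → FL=S FR=S RL=S RR=S

t=0: FL=S FR=S RL=S RR=S
t=5: FL=W FR=W RL=S RR=S
t=13: FL=S FR=S RL=W RR=W
t=15: FL=S FR=S RL=S RR=S
t=18: FL=W FR=W RL=S RR=S
t=25: FL=S FR=S RL=W RR=W
t=26: FL=S FR=S RL=W RR=W
t=31: FL=S FR=S RL=S RR=S


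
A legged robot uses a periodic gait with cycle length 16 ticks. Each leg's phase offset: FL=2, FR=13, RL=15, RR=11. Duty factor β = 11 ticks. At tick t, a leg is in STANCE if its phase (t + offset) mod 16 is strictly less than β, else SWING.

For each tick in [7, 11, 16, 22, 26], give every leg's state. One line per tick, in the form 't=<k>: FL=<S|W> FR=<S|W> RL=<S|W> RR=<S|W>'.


t=7: phase=(9,4,6,2) vs β=11 → FL=S FR=S RL=S RR=S
t=11: phase=(13,8,10,6) vs β=11 → FL=W FR=S RL=S RR=S
t=16: phase=(2,13,15,11) vs β=11 → FL=S FR=W RL=W RR=W
t=22: phase=(8,3,5,1) vs β=11 → FL=S FR=S RL=S RR=S
t=26: phase=(12,7,9,5) vs β=11 → FL=W FR=S RL=S RR=S

t=7: FL=S FR=S RL=S RR=S
t=11: FL=W FR=S RL=S RR=S
t=16: FL=S FR=W RL=W RR=W
t=22: FL=S FR=S RL=S RR=S
t=26: FL=W FR=S RL=S RR=S


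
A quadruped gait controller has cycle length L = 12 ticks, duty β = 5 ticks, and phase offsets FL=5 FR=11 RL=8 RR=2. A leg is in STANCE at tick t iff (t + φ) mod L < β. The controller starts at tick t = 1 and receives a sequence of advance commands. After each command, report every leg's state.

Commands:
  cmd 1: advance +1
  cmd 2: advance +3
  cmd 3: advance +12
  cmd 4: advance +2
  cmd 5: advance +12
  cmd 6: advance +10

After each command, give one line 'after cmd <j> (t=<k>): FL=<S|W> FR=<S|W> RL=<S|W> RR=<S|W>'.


start t=1: FL=W FR=S RL=W RR=S
cmd 1: advance +1 → t=2, phase=(7,1,10,4) → FL=W FR=S RL=W RR=S
cmd 2: advance +3 → t=5, phase=(10,4,1,7) → FL=W FR=S RL=S RR=W
cmd 3: advance +12 → t=17, phase=(10,4,1,7) → FL=W FR=S RL=S RR=W
cmd 4: advance +2 → t=19, phase=(0,6,3,9) → FL=S FR=W RL=S RR=W
cmd 5: advance +12 → t=31, phase=(0,6,3,9) → FL=S FR=W RL=S RR=W
cmd 6: advance +10 → t=41, phase=(10,4,1,7) → FL=W FR=S RL=S RR=W

after cmd 1 (t=2): FL=W FR=S RL=W RR=S
after cmd 2 (t=5): FL=W FR=S RL=S RR=W
after cmd 3 (t=17): FL=W FR=S RL=S RR=W
after cmd 4 (t=19): FL=S FR=W RL=S RR=W
after cmd 5 (t=31): FL=S FR=W RL=S RR=W
after cmd 6 (t=41): FL=W FR=S RL=S RR=W


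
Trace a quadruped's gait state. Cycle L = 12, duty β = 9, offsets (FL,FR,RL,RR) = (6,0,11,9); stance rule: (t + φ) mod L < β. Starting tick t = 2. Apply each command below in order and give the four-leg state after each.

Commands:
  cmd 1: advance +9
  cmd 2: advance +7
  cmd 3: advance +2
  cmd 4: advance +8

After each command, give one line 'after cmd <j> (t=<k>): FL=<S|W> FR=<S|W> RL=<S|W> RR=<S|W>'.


after cmd 1 (t=11): FL=S FR=W RL=W RR=S
after cmd 2 (t=18): FL=S FR=S RL=S RR=S
after cmd 3 (t=20): FL=S FR=S RL=S RR=S
after cmd 4 (t=28): FL=W FR=S RL=S RR=S

start t=2: FL=S FR=S RL=S RR=W
cmd 1: advance +9 → t=11, phase=(5,11,10,8) → FL=S FR=W RL=W RR=S
cmd 2: advance +7 → t=18, phase=(0,6,5,3) → FL=S FR=S RL=S RR=S
cmd 3: advance +2 → t=20, phase=(2,8,7,5) → FL=S FR=S RL=S RR=S
cmd 4: advance +8 → t=28, phase=(10,4,3,1) → FL=W FR=S RL=S RR=S


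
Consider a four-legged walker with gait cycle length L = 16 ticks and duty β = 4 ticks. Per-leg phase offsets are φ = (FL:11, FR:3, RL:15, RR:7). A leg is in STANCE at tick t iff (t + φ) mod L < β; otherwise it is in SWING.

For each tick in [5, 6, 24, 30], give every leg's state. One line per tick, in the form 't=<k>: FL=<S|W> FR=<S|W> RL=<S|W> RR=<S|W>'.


t=5: phase=(0,8,4,12) vs β=4 → FL=S FR=W RL=W RR=W
t=6: phase=(1,9,5,13) vs β=4 → FL=S FR=W RL=W RR=W
t=24: phase=(3,11,7,15) vs β=4 → FL=S FR=W RL=W RR=W
t=30: phase=(9,1,13,5) vs β=4 → FL=W FR=S RL=W RR=W

t=5: FL=S FR=W RL=W RR=W
t=6: FL=S FR=W RL=W RR=W
t=24: FL=S FR=W RL=W RR=W
t=30: FL=W FR=S RL=W RR=W


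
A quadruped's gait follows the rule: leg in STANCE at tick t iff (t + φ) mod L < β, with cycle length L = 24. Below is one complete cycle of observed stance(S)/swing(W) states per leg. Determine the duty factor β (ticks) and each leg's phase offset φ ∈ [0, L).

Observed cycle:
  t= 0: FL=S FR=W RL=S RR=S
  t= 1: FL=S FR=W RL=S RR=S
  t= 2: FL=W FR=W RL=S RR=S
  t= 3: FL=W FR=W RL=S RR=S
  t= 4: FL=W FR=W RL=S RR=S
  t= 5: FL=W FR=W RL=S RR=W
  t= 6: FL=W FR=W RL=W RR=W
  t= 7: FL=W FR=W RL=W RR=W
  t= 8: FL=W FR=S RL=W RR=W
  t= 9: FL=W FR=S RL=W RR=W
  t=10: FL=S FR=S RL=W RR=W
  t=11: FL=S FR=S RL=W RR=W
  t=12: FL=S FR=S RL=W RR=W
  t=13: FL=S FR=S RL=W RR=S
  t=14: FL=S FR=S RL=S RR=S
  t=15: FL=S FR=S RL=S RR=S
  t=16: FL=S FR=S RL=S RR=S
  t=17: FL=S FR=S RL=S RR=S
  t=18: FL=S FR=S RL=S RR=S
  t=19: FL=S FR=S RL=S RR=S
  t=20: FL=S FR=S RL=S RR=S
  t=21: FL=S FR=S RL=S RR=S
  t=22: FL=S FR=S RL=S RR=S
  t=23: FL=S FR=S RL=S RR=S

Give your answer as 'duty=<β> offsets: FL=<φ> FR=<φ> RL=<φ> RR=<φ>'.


duty β = stance ticks per leg = 16
FL: stance ticks = 16; W→S at t=10 → φ=14
FR: stance ticks = 16; W→S at t=8 → φ=16
RL: stance ticks = 16; W→S at t=14 → φ=10
RR: stance ticks = 16; W→S at t=13 → φ=11

duty=16 offsets: FL=14 FR=16 RL=10 RR=11


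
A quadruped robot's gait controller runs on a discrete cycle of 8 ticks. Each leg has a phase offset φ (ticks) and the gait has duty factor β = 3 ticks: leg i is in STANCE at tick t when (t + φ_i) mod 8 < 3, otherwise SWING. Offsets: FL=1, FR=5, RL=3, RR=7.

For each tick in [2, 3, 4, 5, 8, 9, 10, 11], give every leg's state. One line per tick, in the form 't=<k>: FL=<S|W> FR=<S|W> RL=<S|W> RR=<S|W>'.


t=2: FL=W FR=W RL=W RR=S
t=3: FL=W FR=S RL=W RR=S
t=4: FL=W FR=S RL=W RR=W
t=5: FL=W FR=S RL=S RR=W
t=8: FL=S FR=W RL=W RR=W
t=9: FL=S FR=W RL=W RR=S
t=10: FL=W FR=W RL=W RR=S
t=11: FL=W FR=S RL=W RR=S

t=2: phase=(3,7,5,1) vs β=3 → FL=W FR=W RL=W RR=S
t=3: phase=(4,0,6,2) vs β=3 → FL=W FR=S RL=W RR=S
t=4: phase=(5,1,7,3) vs β=3 → FL=W FR=S RL=W RR=W
t=5: phase=(6,2,0,4) vs β=3 → FL=W FR=S RL=S RR=W
t=8: phase=(1,5,3,7) vs β=3 → FL=S FR=W RL=W RR=W
t=9: phase=(2,6,4,0) vs β=3 → FL=S FR=W RL=W RR=S
t=10: phase=(3,7,5,1) vs β=3 → FL=W FR=W RL=W RR=S
t=11: phase=(4,0,6,2) vs β=3 → FL=W FR=S RL=W RR=S
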